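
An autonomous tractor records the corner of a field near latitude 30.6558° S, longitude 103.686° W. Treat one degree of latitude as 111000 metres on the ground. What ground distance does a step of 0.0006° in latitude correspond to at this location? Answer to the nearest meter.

Along a meridian 0.0006° is 0.0006 × 111000 = 66.6 m.

67 meters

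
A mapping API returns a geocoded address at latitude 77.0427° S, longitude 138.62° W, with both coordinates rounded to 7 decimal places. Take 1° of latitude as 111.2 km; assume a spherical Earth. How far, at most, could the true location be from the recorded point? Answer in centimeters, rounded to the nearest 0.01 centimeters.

Rounding to 7 decimal places leaves each coordinate within ±5e-08° of the true value.
N–S: 5e-08° × 111200 m/° = 0.00556 m.
E–W at 77.0427°: 5e-08° × 111200 × cos 77.0427° = 5e-08 × 111200 × 0.2242 ≈ 0.00124669 m.
Combining orthogonally: (0.00556² + 0.00124669²)^½ ≈ 0.00569806 m.
That is 0.00569806 m = 0.56981 cm.

0.57 centimeters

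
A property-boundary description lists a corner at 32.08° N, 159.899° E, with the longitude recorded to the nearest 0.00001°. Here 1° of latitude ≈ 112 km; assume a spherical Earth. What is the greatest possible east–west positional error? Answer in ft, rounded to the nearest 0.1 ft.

1.6 ft

Rounding to 5 decimal places leaves the longitude within ±5e-06° of the true value.
Parallels shrink by cos φ, so at 32.08° a degree of longitude is 112000 × 0.8473 ≈ 94898.4 m.
So at most 5e-06° × 94898.4 ≈ 0.474492 m east–west.
In feet: 0.474492 m ÷ 0.3048 ≈ 1.5567 ft.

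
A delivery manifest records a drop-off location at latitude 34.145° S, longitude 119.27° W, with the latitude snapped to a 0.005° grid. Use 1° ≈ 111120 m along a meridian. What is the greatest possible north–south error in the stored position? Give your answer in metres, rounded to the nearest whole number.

278 metres

With a 0.005° grid the true value lies within half a step, ±0.005°/2 = ±0.0025°, of the stored one.
North–south distance: 0.0025° × 111120 m/° = 277.8 m.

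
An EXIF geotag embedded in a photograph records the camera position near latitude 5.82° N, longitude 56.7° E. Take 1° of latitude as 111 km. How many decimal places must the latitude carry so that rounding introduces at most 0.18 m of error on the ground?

6 decimal places

One degree of latitude covers 111000 m.
N decimal places → at most half a unit in the last place, 0.5 × 10⁻ᴺ° = 111000/2 × 10⁻ᴺ m.
Need 0.5 × 111000 × 10⁻ᴺ ≤ 0.18 → 10⁻ᴺ ≤ 3.243e-06, so N ≥ 5.49.
So 6 decimal places suffice (0.0555 m); 5 would allow up to 0.555 m.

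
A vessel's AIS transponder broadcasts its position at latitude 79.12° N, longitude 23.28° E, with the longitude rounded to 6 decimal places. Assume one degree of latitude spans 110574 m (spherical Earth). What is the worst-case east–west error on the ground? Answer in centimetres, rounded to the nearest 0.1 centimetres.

Rounding to 6 decimal places leaves the longitude within ±5e-07° of the true value.
At latitude 79.12° a degree of longitude spans 110574 m × cos 79.12° = 110574 × 0.1888 ≈ 20871.1 m.
East–west error: 5e-07° × 20871.1 m/° ≈ 0.0104356 m.
That is 0.0104356 m = 1.0436 cm.

1.0 centimetres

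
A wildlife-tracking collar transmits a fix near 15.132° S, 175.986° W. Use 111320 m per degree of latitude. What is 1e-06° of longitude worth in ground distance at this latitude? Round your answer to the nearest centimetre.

11 centimetres

One degree of longitude here spans 111320 × cos 15.132° = 111320 × 0.9653 ≈ 107460 m; 1e-06° of that is 0.10746 m.
That is 0.10746 m = 10.746 cm.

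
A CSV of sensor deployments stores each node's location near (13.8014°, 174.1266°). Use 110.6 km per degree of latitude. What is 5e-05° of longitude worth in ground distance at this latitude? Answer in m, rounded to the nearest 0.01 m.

5.37 m

One degree of longitude here spans 110600 × cos 13.8014° = 110600 × 0.9711 ≈ 107407 m; 5e-05° of that is 5.37034 m.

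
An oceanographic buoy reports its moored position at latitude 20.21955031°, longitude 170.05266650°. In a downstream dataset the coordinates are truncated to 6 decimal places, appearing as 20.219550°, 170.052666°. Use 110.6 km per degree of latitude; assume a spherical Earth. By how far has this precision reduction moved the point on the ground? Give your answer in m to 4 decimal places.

0.0622 m

The latitude changed by +0.00000031° and the longitude by +0.00000050°.
N–S: 0.00000031° × 110600 m/° = 0.034286 m.
East–west at this latitude: 0.00000050° × 110600 × cos 20.2196° ≈ 0.00000050 × 103784 = 0.0518921 m.
Combined displacement = (0.034286² + 0.0518921²)^½ ≈ 0.0621959 m.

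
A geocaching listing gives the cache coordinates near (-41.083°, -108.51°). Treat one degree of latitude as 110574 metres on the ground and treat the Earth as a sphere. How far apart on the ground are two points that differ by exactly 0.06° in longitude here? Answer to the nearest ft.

16407 ft

At 41.083° a degree of longitude is 110574 × cos 41.083° ≈ 83346.1 m, so 0.06° corresponds to 5000.76 m.
In feet: 5000.76 m ÷ 0.3048 ≈ 16407 ft.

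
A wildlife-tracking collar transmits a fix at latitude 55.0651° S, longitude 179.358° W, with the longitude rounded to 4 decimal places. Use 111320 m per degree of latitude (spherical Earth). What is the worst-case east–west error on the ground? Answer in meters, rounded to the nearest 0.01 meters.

3.19 meters

Rounding to 4 decimal places leaves the longitude within ±5e-05° of the true value.
One degree of longitude at 55.0651° is 111320 × cos 55.0651° ≈ 111320 × 0.5726 = 63746.9 m.
Maximum E–W displacement: 5e-05 × 63746.9 = 3.18734 m.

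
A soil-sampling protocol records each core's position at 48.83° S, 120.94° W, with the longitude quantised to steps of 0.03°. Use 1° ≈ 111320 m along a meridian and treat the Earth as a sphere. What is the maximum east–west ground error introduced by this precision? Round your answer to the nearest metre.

1099 metres

With a 0.03° grid the true value lies within half a step, ±0.03°/2 = ±0.015°, of the stored one.
Parallels shrink by cos φ, so at 48.83° a degree of longitude is 111320 × 0.6583 ≈ 73281.4 m.
East–west error: 0.015° × 73281.4 m/° ≈ 1099.22 m.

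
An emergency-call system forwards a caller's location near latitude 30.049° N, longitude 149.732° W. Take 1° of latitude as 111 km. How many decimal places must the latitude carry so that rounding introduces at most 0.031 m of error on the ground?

7 decimal places

One degree of latitude covers 111000 m.
Rounding to N decimal places gives at most 0.5 × 10⁻ᴺ degrees of error, i.e. 0.5 × 10⁻ᴺ × 111000 m.
Setting 55500 × 10⁻ᴺ ≤ 0.031 gives 10ᴺ ≥ 1.79e+06, i.e. N ≥ 6.25.
So 7 decimal places suffice (0.00555 m); 6 would allow up to 0.0555 m.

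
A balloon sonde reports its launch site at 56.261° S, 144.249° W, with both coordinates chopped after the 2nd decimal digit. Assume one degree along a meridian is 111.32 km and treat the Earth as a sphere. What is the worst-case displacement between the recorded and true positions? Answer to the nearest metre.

Truncating at 2 decimal places can drop up to a full unit in the last place, so each coordinate may be off by as much as 0.01°.
North–south component: 0.01° × 111320 = 1113.2 m.
East–west component at 56.261°: 0.01° × 111320 × cos 56.261° ≈ 0.01 × 61828.3 ≈ 618.283 m.
Combining orthogonally: (1113.2² + 618.283²)^½ ≈ 1273.38 m.

1273 metres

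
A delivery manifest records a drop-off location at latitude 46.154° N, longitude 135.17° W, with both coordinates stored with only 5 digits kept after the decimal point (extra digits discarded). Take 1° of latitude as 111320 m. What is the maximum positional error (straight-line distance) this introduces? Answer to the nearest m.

Truncating at 5 decimal places can drop up to a full unit in the last place, so each coordinate may be off by as much as 1e-05°.
N–S: 1e-05° × 111320 m/° = 1.1132 m.
Longitude error → 1e-05 × 111320 × cos 46.154° = 1e-05 × 111320 × 0.6927 ≈ 0.771139 m.
Worst case both components are at the extreme and orthogonal: √(1.1132² + 0.771139²) ≈ 1.3542 m.

1 m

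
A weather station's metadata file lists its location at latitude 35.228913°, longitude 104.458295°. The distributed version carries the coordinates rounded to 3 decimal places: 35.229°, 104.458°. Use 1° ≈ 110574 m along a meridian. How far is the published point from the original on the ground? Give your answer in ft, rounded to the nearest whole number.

Δlat = 35.228913 − 35.229 = -0.000087°; Δlon = 104.458295 − 104.458 = +0.000295°.
N–S: -0.000087° × 110574 m/° = -9.61994 m.
East–west at this latitude: 0.000295° × 110574 × cos 35.229° ≈ 0.000295 × 90322.7 = 26.6452 m.
Combined displacement = (9.61994² + 26.6452²)^½ ≈ 28.3286 m.
Converting: 28.3286 m × 3.2808 ft/m ≈ 92.942 ft.

93 ft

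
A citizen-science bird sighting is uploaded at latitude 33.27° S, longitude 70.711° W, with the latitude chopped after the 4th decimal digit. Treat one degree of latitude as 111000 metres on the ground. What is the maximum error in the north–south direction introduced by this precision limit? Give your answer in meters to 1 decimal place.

Truncating at 4 decimal places can drop up to a full unit in the last place, so the latitude may be off by as much as 0.0001°.
North–south distance: 0.0001° × 111000 m/° = 11.1 m.

11.1 meters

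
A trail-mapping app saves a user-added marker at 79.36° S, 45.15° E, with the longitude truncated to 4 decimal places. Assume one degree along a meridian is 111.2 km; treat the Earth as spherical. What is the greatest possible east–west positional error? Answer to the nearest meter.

Truncating at 4 decimal places can drop up to a full unit in the last place, so the longitude may be off by as much as 0.0001°.
At latitude 79.36° a degree of longitude spans 111200 m × cos 79.36° = 111200 × 0.1846 ≈ 20531.7 m.
Maximum E–W displacement: 0.0001 × 20531.7 = 2.05317 m.

2 meters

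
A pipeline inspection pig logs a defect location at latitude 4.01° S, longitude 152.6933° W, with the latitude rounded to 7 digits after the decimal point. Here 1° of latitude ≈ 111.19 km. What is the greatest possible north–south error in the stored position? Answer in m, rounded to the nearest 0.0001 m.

Rounding to 7 decimal places leaves the latitude within ±5e-08° of the true value.
North–south distance: 5e-08° × 111190 m/° = 0.0055595 m.

0.0056 m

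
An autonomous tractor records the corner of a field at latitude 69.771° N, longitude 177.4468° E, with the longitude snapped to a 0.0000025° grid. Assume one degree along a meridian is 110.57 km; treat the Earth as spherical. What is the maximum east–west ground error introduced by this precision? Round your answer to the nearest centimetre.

With a 0.0000025° grid the true value lies within half a step, ±0.0000025°/2 = ±1.25e-06°, of the stored one.
One degree of longitude at 69.771° is 110570 × cos 69.771° ≈ 110570 × 0.3458 = 38232.1 m.
Maximum E–W displacement: 1.25e-06 × 38232.1 = 0.0477902 m.
That is 0.0477902 m = 4.779 cm.

5 centimetres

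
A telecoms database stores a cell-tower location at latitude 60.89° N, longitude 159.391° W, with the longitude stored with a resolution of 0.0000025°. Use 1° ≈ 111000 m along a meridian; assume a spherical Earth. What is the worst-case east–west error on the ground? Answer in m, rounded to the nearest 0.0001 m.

With a 0.0000025° grid the true value lies within half a step, ±0.0000025°/2 = ±1.25e-06°, of the stored one.
One degree of longitude at 60.89° is 111000 × cos 60.89° ≈ 111000 × 0.4865 = 54000.2 m.
So at most 1.25e-06° × 54000.2 ≈ 0.0675002 m east–west.

0.0675 m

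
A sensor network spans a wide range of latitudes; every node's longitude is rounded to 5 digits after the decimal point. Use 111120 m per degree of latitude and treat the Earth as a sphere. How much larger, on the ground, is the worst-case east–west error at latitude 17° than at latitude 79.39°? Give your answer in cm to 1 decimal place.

Rounding to 5 decimal places leaves the longitude within ±5e-06° of the true value.
Error at 17° = 5e-06° × 111120 × cos 17° ≈ 0.5556 × 0.9563 = 0.53132 m.
At 79.39°: 5e-06° × 111120 × cos 79.39° = 5e-06 × 111120 × 0.1841 ≈ 0.1023 m.
Difference: 0.53132 − 0.1023 = 0.42902 m.
That is 0.429024 m = 42.902 cm.

42.9 cm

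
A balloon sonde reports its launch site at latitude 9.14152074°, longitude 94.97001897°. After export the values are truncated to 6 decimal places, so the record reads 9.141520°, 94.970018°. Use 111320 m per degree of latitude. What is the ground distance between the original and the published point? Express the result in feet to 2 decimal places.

0.44 feet

Δlat = 9.14152074 − 9.141520 = +0.00000074°; Δlon = 94.97001897 − 94.970018 = +0.00000097°.
N–S: 0.00000074° × 111320 m/° = 0.0823768 m.
East–west at this latitude: 0.00000097° × 111320 × cos 9.14152° ≈ 0.00000097 × 109906 = 0.106609 m.
Combined displacement = (0.0823768² + 0.106609²)^½ ≈ 0.134727 m.
In feet: 0.134727 m ÷ 0.3048 ≈ 0.44202 ft.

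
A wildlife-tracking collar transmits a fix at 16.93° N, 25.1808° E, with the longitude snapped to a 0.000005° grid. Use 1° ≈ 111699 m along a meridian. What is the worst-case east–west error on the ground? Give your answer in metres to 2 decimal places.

With a 0.000005° grid the true value lies within half a step, ±0.000005°/2 = ±2.5e-06°, of the stored one.
At latitude 16.93° a degree of longitude spans 111699 m × cos 16.93° = 111699 × 0.9567 ≈ 106858 m.
So at most 2.5e-06° × 106858 ≈ 0.267145 m east–west.

0.27 metres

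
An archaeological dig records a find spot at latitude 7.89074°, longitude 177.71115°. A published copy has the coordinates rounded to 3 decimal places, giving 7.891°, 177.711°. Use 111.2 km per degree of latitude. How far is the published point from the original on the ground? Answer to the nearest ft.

Δlat = 7.89074 − 7.891 = -0.00026°; Δlon = 177.71115 − 177.711 = +0.00015°.
North–south shift: -0.00026 × 111200 = -28.912 m.
E–W at 7.891°: 0.00015° × 111200 × cos 7.891° = 0.00015 × 111200 × 0.9905 ≈ 16.5221 m.
Combined displacement = (28.912² + 16.5221²)^½ ≈ 33.2999 m.
Converting: 33.2999 m × 3.2808 ft/m ≈ 109.25 ft.

109 ft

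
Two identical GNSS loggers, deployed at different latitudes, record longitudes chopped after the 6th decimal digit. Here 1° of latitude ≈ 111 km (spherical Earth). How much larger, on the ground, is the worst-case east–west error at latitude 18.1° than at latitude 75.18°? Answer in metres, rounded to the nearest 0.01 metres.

0.08 metres

Truncating at 6 decimal places can drop up to a full unit in the last place, so the longitude may be off by as much as 1e-06°.
At 18.1°: 1e-06° × 111000 × cos 18.1° = 1e-06 × 111000 × 0.9505 ≈ 0.10551 m.
At 75.18°: 1e-06° × 111000 × cos 75.18° = 1e-06 × 111000 × 0.2558 ≈ 0.028392 m.
So the lower-latitude error exceeds the higher by 0.10551 − 0.028392 = 0.077115 m.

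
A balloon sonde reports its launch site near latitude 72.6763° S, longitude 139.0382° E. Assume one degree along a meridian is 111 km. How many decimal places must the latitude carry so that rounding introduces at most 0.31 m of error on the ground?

6

One degree of latitude covers 111000 m.
Rounding to N decimal places gives at most 0.5 × 10⁻ᴺ degrees of error, i.e. 0.5 × 10⁻ᴺ × 111000 m.
Setting 55500 × 10⁻ᴺ ≤ 0.31 gives 10ᴺ ≥ 1.79e+05, i.e. N ≥ 5.25.
N = 5 would give 0.555 m (too coarse); N = 6 gives 0.0555 m ≤ 0.31 m.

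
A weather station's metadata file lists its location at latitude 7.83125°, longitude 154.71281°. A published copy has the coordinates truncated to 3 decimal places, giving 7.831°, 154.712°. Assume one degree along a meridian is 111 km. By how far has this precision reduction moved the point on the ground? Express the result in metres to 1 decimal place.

Δlat = 7.83125 − 7.831 = +0.00025°; Δlon = 154.71281 − 154.712 = +0.00081°.
North–south shift: 0.00025 × 111000 = 27.75 m.
East–west at this latitude: 0.00081° × 111000 × cos 7.831° ≈ 0.00081 × 109965 = 89.0715 m.
Distance: √(27.75² + 89.0715²) ≈ 93.2942 m.

93.3 metres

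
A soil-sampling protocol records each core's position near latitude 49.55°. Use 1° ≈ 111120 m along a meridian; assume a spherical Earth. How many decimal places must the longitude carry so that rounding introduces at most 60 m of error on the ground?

At 49.55° one degree of longitude covers 111120 × cos 49.55° ≈ 111120 × 0.6488 ≈ 72092.9 m.
Rounding to N decimal places gives at most 0.5 × 10⁻ᴺ degrees of error, i.e. 0.5 × 10⁻ᴺ × 72092.9 m.
Setting 36046.5 × 10⁻ᴺ ≤ 60 gives 10ᴺ ≥ 600.8, i.e. N ≥ 2.78.
N = 2 would give 360 m (too coarse); N = 3 gives 36 m ≤ 60 m.

3 decimal places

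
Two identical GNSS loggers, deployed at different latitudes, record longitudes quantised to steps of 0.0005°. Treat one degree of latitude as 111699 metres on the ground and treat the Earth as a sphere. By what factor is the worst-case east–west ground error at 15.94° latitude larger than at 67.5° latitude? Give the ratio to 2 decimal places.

With a 0.0005° grid the true value lies within half a step, ±0.0005°/2 = ±0.00025°, of the stored one.
At 15.94°: 0.00025° × 111699 × cos 15.94° = 0.00025 × 111699 × 0.9615 ≈ 26.851 m.
Error at 67.5° = 0.00025° × 111699 × cos 67.5° ≈ 27.925 × 0.3827 = 10.686 m.
Ratio: 26.851 / 10.686 = cos 15.94° / cos 67.5° ≈ 2.5127.

2.51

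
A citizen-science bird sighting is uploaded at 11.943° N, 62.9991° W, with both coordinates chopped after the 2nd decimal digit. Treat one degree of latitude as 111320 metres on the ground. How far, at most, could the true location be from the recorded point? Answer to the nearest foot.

Truncating at 2 decimal places can drop up to a full unit in the last place, so each coordinate may be off by as much as 0.01°.
Latitude error → 0.01 × 111320 = 1113.2 m along the meridian.
East–west component at 11.943°: 0.01° × 111320 × cos 11.943° ≈ 0.01 × 108910 ≈ 1089.1 m.
Worst case both components are at the extreme and orthogonal: √(1113.2² + 1089.1²) ≈ 1557.36 m.
Converting: 1557.36 m × 3.2808 ft/m ≈ 5109.4 ft.

5109 feet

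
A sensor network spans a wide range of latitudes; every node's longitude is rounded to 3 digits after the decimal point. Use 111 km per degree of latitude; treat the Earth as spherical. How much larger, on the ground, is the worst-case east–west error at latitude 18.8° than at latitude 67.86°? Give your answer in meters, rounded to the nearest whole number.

32 meters

Rounding to 3 decimal places leaves the longitude within ±0.0005° of the true value.
At 18.8°: 0.0005° × 111000 × cos 18.8° = 0.0005 × 111000 × 0.9466 ≈ 52.539 m.
Error at 67.86° = 0.0005° × 111000 × cos 67.86° ≈ 55.5 × 0.3769 = 20.916 m.
Difference: 52.539 − 20.916 = 31.623 m.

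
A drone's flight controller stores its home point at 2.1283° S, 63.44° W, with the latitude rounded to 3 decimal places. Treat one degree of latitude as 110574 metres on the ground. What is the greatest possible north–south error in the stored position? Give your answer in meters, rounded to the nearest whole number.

Rounding to 3 decimal places leaves the latitude within ±0.0005° of the true value.
So the N–S error is at most 0.0005 × 110574 = 55.287 m.

55 meters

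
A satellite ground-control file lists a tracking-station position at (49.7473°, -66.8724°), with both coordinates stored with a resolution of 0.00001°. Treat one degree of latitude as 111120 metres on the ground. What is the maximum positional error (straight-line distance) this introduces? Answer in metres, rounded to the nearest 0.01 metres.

With a 0.00001° grid the true value lies within half a step, ±0.00001°/2 = ±5e-06°, of the stored one.
North–south component: 5e-06° × 111120 = 0.5556 m.
East–west component at 49.7473°: 5e-06° × 111120 × cos 49.7473° ≈ 5e-06 × 71801.3 ≈ 0.359006 m.
Combining orthogonally: (0.5556² + 0.359006²)^½ ≈ 0.661496 m.

0.66 metres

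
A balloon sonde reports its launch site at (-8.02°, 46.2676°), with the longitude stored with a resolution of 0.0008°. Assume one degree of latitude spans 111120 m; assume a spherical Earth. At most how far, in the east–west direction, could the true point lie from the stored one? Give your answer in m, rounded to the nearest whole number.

With a 0.0008° grid the true value lies within half a step, ±0.0008°/2 = ±0.0004°, of the stored one.
One degree of longitude at 8.02° is 111120 × cos 8.02° ≈ 111120 × 0.9902 = 110033 m.
East–west error: 0.0004° × 110033 m/° ≈ 44.0133 m.

44 m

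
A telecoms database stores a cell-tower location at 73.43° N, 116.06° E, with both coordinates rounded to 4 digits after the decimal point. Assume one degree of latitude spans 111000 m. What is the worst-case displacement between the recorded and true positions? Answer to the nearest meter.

6 meters

Rounding to 4 decimal places leaves each coordinate within ±5e-05° of the true value.
N–S: 5e-05° × 111000 m/° = 5.55 m.
East–west component at 73.43°: 5e-05° × 111000 × cos 73.43° ≈ 5e-05 × 31655.7 ≈ 1.58279 m.
Combining orthogonally: (5.55² + 1.58279²)^½ ≈ 5.77128 m.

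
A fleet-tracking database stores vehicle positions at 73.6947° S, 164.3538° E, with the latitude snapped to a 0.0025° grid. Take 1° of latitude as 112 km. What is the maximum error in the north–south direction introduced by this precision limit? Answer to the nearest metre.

140 metres

With a 0.0025° grid the true value lies within half a step, ±0.0025°/2 = ±0.00125°, of the stored one.
So the N–S error is at most 0.00125 × 112000 = 140 m.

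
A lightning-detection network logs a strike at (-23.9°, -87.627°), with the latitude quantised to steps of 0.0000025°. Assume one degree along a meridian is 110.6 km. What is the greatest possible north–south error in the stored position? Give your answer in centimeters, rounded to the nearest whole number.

With a 0.0000025° grid the true value lies within half a step, ±0.0000025°/2 = ±1.25e-06°, of the stored one.
So the N–S error is at most 1.25e-06 × 110600 = 0.13825 m.
That is 0.13825 m = 13.825 cm.

14 centimeters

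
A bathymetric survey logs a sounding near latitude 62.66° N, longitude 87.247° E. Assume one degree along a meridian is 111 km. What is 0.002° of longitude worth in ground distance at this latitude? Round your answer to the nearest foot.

335 feet

0.002° of longitude at 62.66° is 0.002 × 111000 × cos 62.66° ≈ 0.002 × 50978.9 = 101.958 m.
Converting: 101.958 m × 3.2808 ft/m ≈ 334.51 ft.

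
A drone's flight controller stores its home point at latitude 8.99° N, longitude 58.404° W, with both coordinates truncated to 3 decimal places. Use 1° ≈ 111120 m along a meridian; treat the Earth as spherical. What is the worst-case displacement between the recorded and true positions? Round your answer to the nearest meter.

Truncating at 3 decimal places can drop up to a full unit in the last place, so each coordinate may be off by as much as 0.001°.
N–S: 0.001° × 111120 m/° = 111.12 m.
East–west component at 8.99°: 0.001° × 111120 × cos 8.99° ≈ 0.001 × 109755 ≈ 109.755 m.
Combining orthogonally: (111.12² + 109.755²)^½ ≈ 156.185 m.

156 meters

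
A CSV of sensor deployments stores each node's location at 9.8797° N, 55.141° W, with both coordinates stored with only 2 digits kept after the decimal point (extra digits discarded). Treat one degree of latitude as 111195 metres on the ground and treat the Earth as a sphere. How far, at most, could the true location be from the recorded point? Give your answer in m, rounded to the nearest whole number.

1561 m

Truncating at 2 decimal places can drop up to a full unit in the last place, so each coordinate may be off by as much as 0.01°.
Latitude error → 0.01 × 111195 = 1111.95 m along the meridian.
Longitude error → 0.01 × 111195 × cos 9.8797° = 0.01 × 111195 × 0.9852 ≈ 1095.46 m.
Worst case both components are at the extreme and orthogonal: √(1111.95² + 1095.46²) ≈ 1560.92 m.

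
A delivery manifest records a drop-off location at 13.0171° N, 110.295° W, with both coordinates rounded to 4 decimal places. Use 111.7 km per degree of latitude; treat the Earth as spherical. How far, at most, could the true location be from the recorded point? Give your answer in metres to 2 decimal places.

Rounding to 4 decimal places leaves each coordinate within ±5e-05° of the true value.
Latitude error → 5e-05 × 111700 = 5.585 m along the meridian.
E–W at 13.0171°: 5e-05° × 111700 × cos 13.0171° = 5e-05 × 111700 × 0.9743 ≈ 5.44148 m.
Combining orthogonally: (5.585² + 5.44148²)^½ ≈ 7.79756 m.

7.80 metres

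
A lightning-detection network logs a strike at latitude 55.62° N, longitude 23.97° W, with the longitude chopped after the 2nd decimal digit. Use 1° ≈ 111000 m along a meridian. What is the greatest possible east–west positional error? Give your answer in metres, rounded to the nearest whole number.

Truncating at 2 decimal places can drop up to a full unit in the last place, so the longitude may be off by as much as 0.01°.
One degree of longitude at 55.62° is 111000 × cos 55.62° ≈ 111000 × 0.5647 = 62679.4 m.
So at most 0.01° × 62679.4 ≈ 626.794 m east–west.

627 metres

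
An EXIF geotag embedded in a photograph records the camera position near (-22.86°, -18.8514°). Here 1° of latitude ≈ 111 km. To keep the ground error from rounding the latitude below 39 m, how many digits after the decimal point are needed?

4

One degree of latitude covers 111000 m.
N decimal places → at most half a unit in the last place, 0.5 × 10⁻ᴺ° = 111000/2 × 10⁻ᴺ m.
Need 0.5 × 111000 × 10⁻ᴺ ≤ 39 → 10⁻ᴺ ≤ 7.027e-04, so N ≥ 3.15.
N = 3 would give 55.5 m (too coarse); N = 4 gives 5.55 m ≤ 39 m.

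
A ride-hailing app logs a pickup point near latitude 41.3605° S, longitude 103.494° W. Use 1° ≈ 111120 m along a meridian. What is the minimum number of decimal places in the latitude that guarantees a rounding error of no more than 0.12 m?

6 decimal places

One degree of latitude covers 111120 m.
N decimal places → at most half a unit in the last place, 0.5 × 10⁻ᴺ° = 111120/2 × 10⁻ᴺ m.
Need 0.5 × 111120 × 10⁻ᴺ ≤ 0.12 → 10⁻ᴺ ≤ 2.160e-06, so N ≥ 5.67.
At 5 places the error can reach 0.556 m, but 6 places keeps it to 0.0556 m.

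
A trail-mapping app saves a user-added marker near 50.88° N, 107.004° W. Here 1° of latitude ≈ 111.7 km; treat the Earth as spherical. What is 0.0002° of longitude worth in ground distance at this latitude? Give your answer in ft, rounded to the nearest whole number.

0.0002° of longitude at 50.88° is 0.0002 × 111700 × cos 50.88° ≈ 0.0002 × 70476.7 = 14.0953 m.
In feet: 14.0953 m ÷ 0.3048 ≈ 46.245 ft.

46 ft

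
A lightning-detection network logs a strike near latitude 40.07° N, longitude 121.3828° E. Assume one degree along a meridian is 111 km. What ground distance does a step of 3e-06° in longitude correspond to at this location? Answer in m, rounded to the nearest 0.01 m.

At 40.07° a degree of longitude is 111000 × cos 40.07° ≈ 84943.7 m, so 3e-06° corresponds to 0.254831 m.

0.25 m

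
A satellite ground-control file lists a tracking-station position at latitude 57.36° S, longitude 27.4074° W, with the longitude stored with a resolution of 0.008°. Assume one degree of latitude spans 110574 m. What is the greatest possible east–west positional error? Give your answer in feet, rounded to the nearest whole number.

With a 0.008° grid the true value lies within half a step, ±0.008°/2 = ±0.004°, of the stored one.
Parallels shrink by cos φ, so at 57.36° a degree of longitude is 110574 × 0.5394 ≈ 59639.1 m.
East–west error: 0.004° × 59639.1 m/° ≈ 238.556 m.
In feet: 238.556 m ÷ 0.3048 ≈ 782.66 ft.

783 feet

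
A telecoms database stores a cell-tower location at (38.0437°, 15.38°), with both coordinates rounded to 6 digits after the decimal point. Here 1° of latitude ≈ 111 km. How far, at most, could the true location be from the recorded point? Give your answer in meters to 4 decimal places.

0.0706 meters

Rounding to 6 decimal places leaves each coordinate within ±5e-07° of the true value.
Latitude error → 5e-07 × 111000 = 0.0555 m along the meridian.
E–W at 38.0437°: 5e-07° × 111000 × cos 38.0437° = 5e-07 × 111000 × 0.7875 ≈ 0.0437085 m.
Combining orthogonally: (0.0555² + 0.0437085²)^½ ≈ 0.0706448 m.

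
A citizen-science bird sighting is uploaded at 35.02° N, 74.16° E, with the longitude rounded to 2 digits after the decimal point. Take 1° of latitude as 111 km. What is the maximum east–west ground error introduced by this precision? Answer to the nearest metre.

Rounding to 2 decimal places leaves the longitude within ±0.005° of the true value.
One degree of longitude at 35.02° is 111000 × cos 35.02° ≈ 111000 × 0.8190 = 90903.6 m.
So at most 0.005° × 90903.6 ≈ 454.518 m east–west.

455 metres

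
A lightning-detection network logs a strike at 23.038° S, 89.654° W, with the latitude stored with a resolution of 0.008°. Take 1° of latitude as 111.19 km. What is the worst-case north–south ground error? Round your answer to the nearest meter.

With a 0.008° grid the true value lies within half a step, ±0.008°/2 = ±0.004°, of the stored one.
So the N–S error is at most 0.004 × 111190 = 444.76 m.

445 meters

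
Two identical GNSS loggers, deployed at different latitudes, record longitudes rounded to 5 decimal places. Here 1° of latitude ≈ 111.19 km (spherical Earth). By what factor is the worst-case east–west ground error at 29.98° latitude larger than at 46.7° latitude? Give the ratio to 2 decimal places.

Rounding to 5 decimal places leaves the longitude within ±5e-06° of the true value.
Error at 29.98° = 5e-06° × 111190 × cos 29.98° ≈ 0.55595 × 0.8662 = 0.48156 m.
At 46.7°: 5e-06° × 111190 × cos 46.7° = 5e-06 × 111190 × 0.6858 ≈ 0.38128 m.
Ratio: 0.48156 / 0.38128 = cos 29.98° / cos 46.7° ≈ 1.2630.

1.26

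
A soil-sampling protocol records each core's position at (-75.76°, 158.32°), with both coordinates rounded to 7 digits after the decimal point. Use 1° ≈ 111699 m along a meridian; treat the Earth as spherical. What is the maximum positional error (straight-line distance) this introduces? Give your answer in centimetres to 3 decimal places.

0.575 centimetres

Rounding to 7 decimal places leaves each coordinate within ±5e-08° of the true value.
N–S: 5e-08° × 111699 m/° = 0.00558495 m.
East–west component at 75.76°: 5e-08° × 111699 × cos 75.76° ≈ 5e-08 × 27476.2 ≈ 0.00137381 m.
Worst case both components are at the extreme and orthogonal: √(0.00558495² + 0.00137381²) ≈ 0.00575144 m.
That is 0.00575144 m = 0.57514 cm.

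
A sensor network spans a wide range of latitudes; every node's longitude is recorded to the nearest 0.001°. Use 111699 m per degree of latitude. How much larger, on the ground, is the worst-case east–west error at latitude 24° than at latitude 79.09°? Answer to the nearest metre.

40 metres

Rounding to 3 decimal places leaves the longitude within ±0.0005° of the true value.
At 24°: 0.0005° × 111699 × cos 24° = 0.0005 × 111699 × 0.9135 ≈ 51.021 m.
Error at 79.09° = 0.0005° × 111699 × cos 79.09° ≈ 55.849 × 0.1893 = 10.57 m.
Difference: 51.021 − 10.57 = 40.451 m.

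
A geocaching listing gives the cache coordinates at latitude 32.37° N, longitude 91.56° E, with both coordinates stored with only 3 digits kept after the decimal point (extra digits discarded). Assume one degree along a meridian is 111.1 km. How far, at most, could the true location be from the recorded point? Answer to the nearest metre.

145 metres

Truncating at 3 decimal places can drop up to a full unit in the last place, so each coordinate may be off by as much as 0.001°.
Latitude error → 0.001 × 111100 = 111.1 m along the meridian.
E–W at 32.37°: 0.001° × 111100 × cos 32.37° = 0.001 × 111100 × 0.8446 ≈ 93.836 m.
The two errors are perpendicular, so the maximum displacement is √(111.1² + 93.836²) ≈ 145.425 m.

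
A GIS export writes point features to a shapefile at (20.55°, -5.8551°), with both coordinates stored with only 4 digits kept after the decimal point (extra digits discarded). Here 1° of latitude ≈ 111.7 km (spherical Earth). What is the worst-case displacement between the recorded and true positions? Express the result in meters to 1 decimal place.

Truncating at 4 decimal places can drop up to a full unit in the last place, so each coordinate may be off by as much as 0.0001°.
N–S: 0.0001° × 111700 m/° = 11.17 m.
Longitude error → 0.0001 × 111700 × cos 20.55° = 0.0001 × 111700 × 0.9364 ≈ 10.4592 m.
Worst case both components are at the extreme and orthogonal: √(11.17² + 10.4592²) ≈ 15.3024 m.

15.3 meters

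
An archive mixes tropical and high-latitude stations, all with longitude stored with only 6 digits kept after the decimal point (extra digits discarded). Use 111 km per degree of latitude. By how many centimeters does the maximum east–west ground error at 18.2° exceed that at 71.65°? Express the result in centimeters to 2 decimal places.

Truncating at 6 decimal places can drop up to a full unit in the last place, so the longitude may be off by as much as 1e-06°.
Error at 18.2° = 1e-06° × 111000 × cos 18.2° ≈ 0.111 × 0.9500 = 0.10545 m.
At 71.65°: 1e-06° × 111000 × cos 71.65° = 1e-06 × 111000 × 0.3148 ≈ 0.034945 m.
Difference: 0.10545 − 0.034945 = 0.070502 m.
That is 0.0705018 m = 7.0502 cm.

7.05 centimeters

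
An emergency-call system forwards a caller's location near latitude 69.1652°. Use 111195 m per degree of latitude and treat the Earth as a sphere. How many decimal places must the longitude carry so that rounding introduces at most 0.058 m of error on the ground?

At 69.1652° one degree of longitude covers 111195 × cos 69.1652° ≈ 111195 × 0.3557 ≈ 39549.2 m.
N decimal places → at most half a unit in the last place, 0.5 × 10⁻ᴺ° = 39549.2/2 × 10⁻ᴺ m.
Need 0.5 × 39549.2 × 10⁻ᴺ ≤ 0.058 → 10⁻ᴺ ≤ 2.933e-06, so N ≥ 5.53.
So 6 decimal places suffice (0.0198 m); 5 would allow up to 0.198 m.

6 decimal places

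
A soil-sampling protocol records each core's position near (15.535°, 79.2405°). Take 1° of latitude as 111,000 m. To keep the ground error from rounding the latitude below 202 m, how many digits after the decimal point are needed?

One degree of latitude covers 111000 m.
N decimal places → at most half a unit in the last place, 0.5 × 10⁻ᴺ° = 111000/2 × 10⁻ᴺ m.
Setting 55500 × 10⁻ᴺ ≤ 202 gives 10ᴺ ≥ 274.8, i.e. N ≥ 2.44.
So 3 decimal places suffice (55.5 m); 2 would allow up to 555 m.

3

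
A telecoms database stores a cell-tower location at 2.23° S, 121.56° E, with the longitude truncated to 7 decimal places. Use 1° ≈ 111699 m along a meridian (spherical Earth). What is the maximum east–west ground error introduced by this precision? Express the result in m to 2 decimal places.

Truncating at 7 decimal places can drop up to a full unit in the last place, so the longitude may be off by as much as 1e-07°.
Parallels shrink by cos φ, so at 2.23° a degree of longitude is 111699 × 0.9992 ≈ 111614 m.
East–west error: 1e-07° × 111614 m/° ≈ 0.0111614 m.

0.01 m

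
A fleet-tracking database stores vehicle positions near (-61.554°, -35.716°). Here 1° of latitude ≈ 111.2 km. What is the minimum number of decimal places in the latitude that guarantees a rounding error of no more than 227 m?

3 decimal places

One degree of latitude covers 111200 m.
With N decimal places the half-ulp bound is 0.5·10⁻ᴺ°, or 0.5·10⁻ᴺ × 111200 m on the ground.
Setting 55600 × 10⁻ᴺ ≤ 227 gives 10ᴺ ≥ 244.9, i.e. N ≥ 2.39.
So 3 decimal places suffice (55.6 m); 2 would allow up to 556 m.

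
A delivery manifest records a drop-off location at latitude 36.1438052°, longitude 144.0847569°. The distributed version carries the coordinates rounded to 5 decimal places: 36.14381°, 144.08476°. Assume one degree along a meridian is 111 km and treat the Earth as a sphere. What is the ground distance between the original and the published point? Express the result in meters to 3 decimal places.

The latitude changed by -0.0000048° and the longitude by -0.0000031°.
North–south shift: -0.0000048 × 111000 = -0.5328 m.
E–W at 36.1438°: -0.0000031° × 111000 × cos 36.1438° = -0.0000031 × 111000 × 0.8075 ≈ -0.277874 m.
Hypotenuse of the two orthogonal shifts: √(0.5328² + 0.277874²) = 0.600908 m.

0.601 meters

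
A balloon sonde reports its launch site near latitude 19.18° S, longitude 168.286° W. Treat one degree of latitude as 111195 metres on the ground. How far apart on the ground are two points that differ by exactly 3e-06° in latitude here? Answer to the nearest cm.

33 cm

Along a meridian 3e-06° is 3e-06 × 111195 = 0.333585 m.
That is 0.333585 m = 33.358 cm.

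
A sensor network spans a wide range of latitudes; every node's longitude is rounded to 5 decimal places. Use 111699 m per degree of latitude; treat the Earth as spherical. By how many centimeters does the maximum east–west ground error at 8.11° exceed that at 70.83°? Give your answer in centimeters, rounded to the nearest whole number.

Rounding to 5 decimal places leaves the longitude within ±5e-06° of the true value.
Error at 8.11° = 5e-06° × 111699 × cos 8.11° ≈ 0.5585 × 0.9900 = 0.55291 m.
At 70.83°: 5e-06° × 111699 × cos 70.83° = 5e-06 × 111699 × 0.3284 ≈ 0.18339 m.
Difference: 0.55291 − 0.18339 = 0.36952 m.
That is 0.369515 m = 36.952 cm.

37 centimeters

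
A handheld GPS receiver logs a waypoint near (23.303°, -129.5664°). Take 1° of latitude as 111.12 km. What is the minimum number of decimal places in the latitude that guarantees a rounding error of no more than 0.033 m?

7

One degree of latitude covers 111120 m.
With N decimal places the half-ulp bound is 0.5·10⁻ᴺ°, or 0.5·10⁻ᴺ × 111120 m on the ground.
Setting 55560 × 10⁻ᴺ ≤ 0.033 gives 10ᴺ ≥ 1.684e+06, i.e. N ≥ 6.23.
So 7 decimal places suffice (0.00556 m); 6 would allow up to 0.0556 m.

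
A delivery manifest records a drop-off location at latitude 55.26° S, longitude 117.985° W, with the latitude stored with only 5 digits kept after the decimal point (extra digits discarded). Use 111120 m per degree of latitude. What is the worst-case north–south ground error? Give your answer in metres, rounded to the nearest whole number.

Truncating at 5 decimal places can drop up to a full unit in the last place, so the latitude may be off by as much as 1e-05°.
So the N–S error is at most 1e-05 × 111120 = 1.1112 m.

1 metres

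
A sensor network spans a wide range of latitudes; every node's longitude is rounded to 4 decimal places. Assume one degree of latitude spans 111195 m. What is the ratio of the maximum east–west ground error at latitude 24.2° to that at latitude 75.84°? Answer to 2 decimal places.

Rounding to 4 decimal places leaves the longitude within ±5e-05° of the true value.
Error at 24.2° = 5e-05° × 111195 × cos 24.2° ≈ 5.5598 × 0.9121 = 5.0712 m.
At 75.84°: 5e-05° × 111195 × cos 75.84° = 5e-05 × 111195 × 0.2446 ≈ 1.3601 m.
Ratio: 5.0712 / 1.3601 = cos 24.2° / cos 75.84° ≈ 3.7286.

3.73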